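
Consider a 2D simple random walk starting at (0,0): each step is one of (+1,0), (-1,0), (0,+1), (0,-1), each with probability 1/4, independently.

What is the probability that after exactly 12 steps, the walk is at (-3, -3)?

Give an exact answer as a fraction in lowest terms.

Let h be the number of horizontal steps (so 12-h are vertical). To end at (-3,-3) need (h-3)/2 right-steps and ((12-h)-3)/2 up-steps.
Sum over h with 3 ≤ h ≤ 9, h ≡ 1 (mod 2), 12-h ≡ 1 (mod 2):
h=3: C(12,3)·C(3,0)·C(9,3) = 220·1·84 = 18480
h=5: C(12,5)·C(5,1)·C(7,2) = 792·5·21 = 83160
h=7: C(12,7)·C(7,2)·C(5,1) = 792·21·5 = 83160
h=9: C(12,9)·C(9,3)·C(3,0) = 220·84·1 = 18480
Total favorable: 203280
Total paths: 4^12 = 16777216
P = 203280/16777216 = 12705/1048576

Answer: 12705/1048576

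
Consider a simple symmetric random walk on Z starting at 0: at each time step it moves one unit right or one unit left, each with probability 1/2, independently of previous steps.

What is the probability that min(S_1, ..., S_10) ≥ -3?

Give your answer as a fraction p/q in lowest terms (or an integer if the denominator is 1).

Answer: 99/128

Derivation:
Let f(t,s) = #length-t paths at position s with S_1..S_t all ≥ -3.
f(t,s) = f(t-1,s-1) + f(t-1,s+1) for s ≥ -3; f(t,s) = 0 for s < -3.
t=0: f(0,0)=1
t=1: f(1,-1)=1 f(1,1)=1
t=2: f(2,-2)=1 f(2,0)=2 f(2,2)=1
t=3: f(3,-3)=1 f(3,-1)=3 f(3,1)=3 f(3,3)=1
t=4: f(4,-2)=4 f(4,0)=6 f(4,2)=4 f(4,4)=1
t=5: f(5,-3)=4 f(5,-1)=10 f(5,1)=10 f(5,3)=5 f(5,5)=1
t=6: f(6,-2)=14 f(6,0)=20 f(6,2)=15 f(6,4)=6 f(6,6)=1
t=7: f(7,-3)=14 f(7,-1)=34 f(7,1)=35 f(7,3)=21 f(7,5)=7 f(7,7)=1
t=8: f(8,-2)=48 f(8,0)=69 f(8,2)=56 f(8,4)=28 f(8,6)=8 f(8,8)=1
t=9: f(9,-3)=48 f(9,-1)=117 f(9,1)=125 f(9,3)=84 f(9,5)=36 f(9,7)=9 f(9,9)=1
t=10: f(10,-2)=165 f(10,0)=242 f(10,2)=209 f(10,4)=120 f(10,6)=45 f(10,8)=10 f(10,10)=1
Σ_s f(10,s) = 792
P = 792/1024 = 99/128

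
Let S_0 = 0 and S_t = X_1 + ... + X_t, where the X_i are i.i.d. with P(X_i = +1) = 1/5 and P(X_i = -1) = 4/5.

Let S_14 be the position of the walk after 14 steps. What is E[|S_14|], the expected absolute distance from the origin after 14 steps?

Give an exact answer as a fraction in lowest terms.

Answer: 51338611086/6103515625

Derivation:
S_14 takes values m ≡ 0 (mod 2) with |m| ≤ 14; P(S_14=m) = C(14,(14+m)/2) · (1/5)^((14+m)/2) · (4/5)^((14-m)/2).
Distribution: P(S=-14)=268435456/6103515625, P(S=-12)=939524096/6103515625, P(S=-10)=1526726656/6103515625, P(S=-8)=1526726656/6103515625, P(S=-6)=1049624576/6103515625, P(S=-4)=524812288/6103515625, P(S=-2)=196804608/6103515625, P(S=0)=56229888/6103515625, P(S=2)=12300288/6103515625, P(S=4)=2050048/6103515625, P(S=6)=256256/6103515625, P(S=8)=23296/6103515625, P(S=10)=1456/6103515625, P(S=12)=56/6103515625, P(S=14)=1/6103515625
E[|S_14|] = Σ_m |m|·P(S_14=m) = 51338611086/6103515625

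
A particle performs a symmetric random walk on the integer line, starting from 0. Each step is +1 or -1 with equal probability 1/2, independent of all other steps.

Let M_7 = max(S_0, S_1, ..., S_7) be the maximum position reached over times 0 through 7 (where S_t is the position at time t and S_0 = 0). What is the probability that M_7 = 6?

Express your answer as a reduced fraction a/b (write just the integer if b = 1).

Let M_7 = max(S_0,...,S_7). Use the reflection principle: for j ≥ 1, #{paths with M_7 ≥ j} = #{S_7 ≥ j} + #{S_7 ≥ j+1}.
By reflection, #{M_7 ≥ 6} = #{S_7 ≥ 6} + #{S_7 ≥ 7} = 1 + 1 = 2.
#{M_7 ≥ 7} = #{S_7 ≥ 7} + #{S_7 ≥ 8} = 1 + 0 = 1.
#{M_7 = 6} = 2 - 1 = 1.
P(M_7 = 6) = 1/128 = 1/128

Answer: 1/128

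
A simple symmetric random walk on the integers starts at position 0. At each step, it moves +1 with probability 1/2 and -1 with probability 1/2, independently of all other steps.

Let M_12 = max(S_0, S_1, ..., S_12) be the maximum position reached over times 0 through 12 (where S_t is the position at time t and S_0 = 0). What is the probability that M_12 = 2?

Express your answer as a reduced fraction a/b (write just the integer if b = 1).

Answer: 99/512

Derivation:
Let M_12 = max(S_0,...,S_12). Use the reflection principle: for j ≥ 1, #{paths with M_12 ≥ j} = #{S_12 ≥ j} + #{S_12 ≥ j+1}.
By reflection, #{M_12 ≥ 2} = #{S_12 ≥ 2} + #{S_12 ≥ 3} = 1586 + 794 = 2380.
#{M_12 ≥ 3} = #{S_12 ≥ 3} + #{S_12 ≥ 4} = 794 + 794 = 1588.
#{M_12 = 2} = 2380 - 1588 = 792.
P(M_12 = 2) = 792/4096 = 99/512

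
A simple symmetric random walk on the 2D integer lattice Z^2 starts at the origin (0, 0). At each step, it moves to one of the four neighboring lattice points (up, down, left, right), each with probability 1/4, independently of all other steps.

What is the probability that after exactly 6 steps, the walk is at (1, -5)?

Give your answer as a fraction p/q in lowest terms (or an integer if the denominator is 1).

Let h be the number of horizontal steps (so 6-h are vertical). To end at (1,-5) need (h+1)/2 right-steps and ((6-h)-5)/2 up-steps.
Sum over h with 1 ≤ h ≤ 1, h ≡ 1 (mod 2), 6-h ≡ 1 (mod 2):
h=1: C(6,1)·C(1,1)·C(5,0) = 6·1·1 = 6
Total favorable: 6
Total paths: 4^6 = 4096
P = 6/4096 = 3/2048

Answer: 3/2048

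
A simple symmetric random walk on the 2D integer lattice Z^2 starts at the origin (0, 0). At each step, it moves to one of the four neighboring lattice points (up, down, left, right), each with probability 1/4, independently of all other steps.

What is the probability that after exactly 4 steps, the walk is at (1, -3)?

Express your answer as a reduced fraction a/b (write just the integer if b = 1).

Answer: 1/64

Derivation:
Let h be the number of horizontal steps (so 4-h are vertical). To end at (1,-3) need (h+1)/2 right-steps and ((4-h)-3)/2 up-steps.
Sum over h with 1 ≤ h ≤ 1, h ≡ 1 (mod 2), 4-h ≡ 1 (mod 2):
h=1: C(4,1)·C(1,1)·C(3,0) = 4·1·1 = 4
Total favorable: 4
Total paths: 4^4 = 256
P = 4/256 = 1/64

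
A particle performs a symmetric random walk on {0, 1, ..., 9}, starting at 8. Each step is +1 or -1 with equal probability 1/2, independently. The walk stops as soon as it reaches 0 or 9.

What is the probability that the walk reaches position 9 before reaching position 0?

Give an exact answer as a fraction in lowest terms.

Symmetric walk (p = 1/2): the harmonic-function argument gives P(hit 9 before 0 | start at 8) = a/N.
P = 8/9 = 8/9

Answer: 8/9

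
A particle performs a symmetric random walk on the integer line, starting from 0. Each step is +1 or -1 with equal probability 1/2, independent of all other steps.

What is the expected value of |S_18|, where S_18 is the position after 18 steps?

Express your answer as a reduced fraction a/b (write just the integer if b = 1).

Answer: 109395/32768

Derivation:
S_18 takes values m ≡ 0 (mod 2) with |m| ≤ 18; P(S_18=m) = C(18,(18+m)/2)/2^18.
Total paths: 2^18 = 262144
Distribution: P(S=-18)=1/262144, P(S=-16)=18/262144, P(S=-14)=153/262144, P(S=-12)=816/262144, P(S=-10)=3060/262144, P(S=-8)=8568/262144, P(S=-6)=18564/262144, P(S=-4)=31824/262144, P(S=-2)=43758/262144, P(S=0)=48620/262144, P(S=2)=43758/262144, P(S=4)=31824/262144, P(S=6)=18564/262144, P(S=8)=8568/262144, P(S=10)=3060/262144, P(S=12)=816/262144, P(S=14)=153/262144, P(S=16)=18/262144, P(S=18)=1/262144
E[|S_18|] = Σ_m |m|·P(S_18=m) = 875160/262144 = 109395/32768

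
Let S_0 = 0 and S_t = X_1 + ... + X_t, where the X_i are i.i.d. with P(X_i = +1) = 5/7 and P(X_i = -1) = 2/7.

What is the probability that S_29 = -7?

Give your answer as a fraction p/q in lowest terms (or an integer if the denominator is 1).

Answer: 63263616000000000000/459986536544739960976801

Derivation:
To reach position -7 after 29 steps: need 11 steps of +1 and 18 steps of -1.
Number of such sequences: C(29,11) = 34597290
Each has probability (5/7)^11 · (2/7)^18 = 12800000000000/3219905755813179726837607
P = 34597290 · 12800000000000/3219905755813179726837607 = 63263616000000000000/459986536544739960976801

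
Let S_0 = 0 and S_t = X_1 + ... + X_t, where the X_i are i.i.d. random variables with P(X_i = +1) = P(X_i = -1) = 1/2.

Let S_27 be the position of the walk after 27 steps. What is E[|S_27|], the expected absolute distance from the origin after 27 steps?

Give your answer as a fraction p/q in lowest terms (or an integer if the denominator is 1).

Answer: 35102025/8388608

Derivation:
S_27 takes values m ≡ 1 (mod 2) with |m| ≤ 27; P(S_27=m) = C(27,(27+m)/2)/2^27.
Total paths: 2^27 = 134217728
Distribution: P(S=-27)=1/134217728, P(S=-25)=27/134217728, P(S=-23)=351/134217728, P(S=-21)=2925/134217728, P(S=-19)=17550/134217728, P(S=-17)=80730/134217728, P(S=-15)=296010/134217728, P(S=-13)=888030/134217728, P(S=-11)=2220075/134217728, P(S=-9)=4686825/134217728, P(S=-7)=8436285/134217728, P(S=-5)=13037895/134217728, P(S=-3)=17383860/134217728, P(S=-1)=20058300/134217728, P(S=1)=20058300/134217728, P(S=3)=17383860/134217728, P(S=5)=13037895/134217728, P(S=7)=8436285/134217728, P(S=9)=4686825/134217728, P(S=11)=2220075/134217728, P(S=13)=888030/134217728, P(S=15)=296010/134217728, P(S=17)=80730/134217728, P(S=19)=17550/134217728, P(S=21)=2925/134217728, P(S=23)=351/134217728, P(S=25)=27/134217728, P(S=27)=1/134217728
E[|S_27|] = Σ_m |m|·P(S_27=m) = 561632400/134217728 = 35102025/8388608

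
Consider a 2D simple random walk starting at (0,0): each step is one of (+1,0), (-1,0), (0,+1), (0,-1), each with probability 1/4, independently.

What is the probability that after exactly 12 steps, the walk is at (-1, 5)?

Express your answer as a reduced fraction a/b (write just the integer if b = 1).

Answer: 27225/4194304

Derivation:
Let h be the number of horizontal steps (so 12-h are vertical). To end at (-1,5) need (h-1)/2 right-steps and ((12-h)+5)/2 up-steps.
Sum over h with 1 ≤ h ≤ 7, h ≡ 1 (mod 2), 12-h ≡ 1 (mod 2):
h=1: C(12,1)·C(1,0)·C(11,8) = 12·1·165 = 1980
h=3: C(12,3)·C(3,1)·C(9,7) = 220·3·36 = 23760
h=5: C(12,5)·C(5,2)·C(7,6) = 792·10·7 = 55440
h=7: C(12,7)·C(7,3)·C(5,5) = 792·35·1 = 27720
Total favorable: 108900
Total paths: 4^12 = 16777216
P = 108900/16777216 = 27225/4194304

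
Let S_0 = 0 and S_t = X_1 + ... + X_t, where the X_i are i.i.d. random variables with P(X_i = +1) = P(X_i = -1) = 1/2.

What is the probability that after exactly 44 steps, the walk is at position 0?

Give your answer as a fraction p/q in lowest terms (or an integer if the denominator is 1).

To return to 0 after 44 steps: need exactly 22 steps of +1 and 22 of -1.
Favorable paths: C(44,22) = 2104098963720
Total paths: 2^44 = 17592186044416
P = 2104098963720/17592186044416 = 263012370465/2199023255552

Answer: 263012370465/2199023255552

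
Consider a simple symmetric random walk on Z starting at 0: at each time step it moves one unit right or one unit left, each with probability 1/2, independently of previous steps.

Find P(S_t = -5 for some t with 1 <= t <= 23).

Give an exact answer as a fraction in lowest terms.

Answer: 1289565/4194304

Derivation:
Count via complement. Let g(t,s) = #length-t paths at position s with S_1..S_t all ≠ -5.
g(t,s) = g(t-1,s-1) + g(t-1,s+1) for s ≠ -5; g(t,-5) = 0.
t=0: g(0,0)=1
t=1: g(1,-1)=1 g(1,1)=1
t=2: g(2,-2)=1 g(2,0)=2 g(2,2)=1
t=3: g(3,-3)=1 g(3,-1)=3 g(3,1)=3 g(3,3)=1
t=4: g(4,-4)=1 g(4,-2)=4 g(4,0)=6 g(4,2)=4 g(4,4)=1
t=5: g(5,-3)=5 g(5,-1)=10 g(5,1)=10 g(5,3)=5 g(5,5)=1
t=6: g(6,-4)=5 g(6,-2)=15 g(6,0)=20 g(6,2)=15 g(6,4)=6 g(6,6)=1
t=7: g(7,-3)=20 g(7,-1)=35 g(7,1)=35 g(7,3)=21 g(7,5)=7 g(7,7)=1
t=8: g(8,-4)=20 g(8,-2)=55 g(8,0)=70 g(8,2)=56 g(8,4)=28 g(8,6)=8 g(8,8)=1
t=9: g(9,-3)=75 g(9,-1)=125 g(9,1)=126 g(9,3)=84 g(9,5)=36 g(9,7)=9 g(9,9)=1
t=10: g(10,-4)=75 g(10,-2)=200 g(10,0)=251 g(10,2)=210 g(10,4)=120 g(10,6)=45 g(10,8)=10 g(10,10)=1
t=11: g(11,-3)=275 g(11,-1)=451 g(11,1)=461 g(11,3)=330 g(11,5)=165 g(11,7)=55 g(11,9)=11 g(11,11)=1
t=12: g(12,-4)=275 g(12,-2)=726 g(12,0)=912 g(12,2)=791 g(12,4)=495 g(12,6)=220 g(12,8)=66 g(12,10)=12 g(12,12)=1
t=13: g(13,-3)=1001 g(13,-1)=1638 g(13,1)=1703 g(13,3)=1286 g(13,5)=715 g(13,7)=286 g(13,9)=78 g(13,11)=13 g(13,13)=1
t=14: g(14,-4)=1001 g(14,-2)=2639 g(14,0)=3341 g(14,2)=2989 g(14,4)=2001 g(14,6)=1001 g(14,8)=364 g(14,10)=91 g(14,12)=14 g(14,14)=1
t=15: g(15,-3)=3640 g(15,-1)=5980 g(15,1)=6330 g(15,3)=4990 g(15,5)=3002 g(15,7)=1365 g(15,9)=455 g(15,11)=105 g(15,13)=15 g(15,15)=1
t=16: g(16,-4)=3640 g(16,-2)=9620 g(16,0)=12310 g(16,2)=11320 g(16,4)=7992 g(16,6)=4367 g(16,8)=1820 g(16,10)=560 g(16,12)=120 g(16,14)=16 g(16,16)=1
t=17: g(17,-3)=13260 g(17,-1)=21930 g(17,1)=23630 g(17,3)=19312 g(17,5)=12359 g(17,7)=6187 g(17,9)=2380 g(17,11)=680 g(17,13)=136 g(17,15)=17 g(17,17)=1
t=18: g(18,-4)=13260 g(18,-2)=35190 g(18,0)=45560 g(18,2)=42942 g(18,4)=31671 g(18,6)=18546 g(18,8)=8567 g(18,10)=3060 g(18,12)=816 g(18,14)=153 g(18,16)=18 g(18,18)=1
t=19: g(19,-3)=48450 g(19,-1)=80750 g(19,1)=88502 g(19,3)=74613 g(19,5)=50217 g(19,7)=27113 g(19,9)=11627 g(19,11)=3876 g(19,13)=969 g(19,15)=171 g(19,17)=19 g(19,19)=1
t=20: g(20,-4)=48450 g(20,-2)=129200 g(20,0)=169252 g(20,2)=163115 g(20,4)=124830 g(20,6)=77330 g(20,8)=38740 g(20,10)=15503 g(20,12)=4845 g(20,14)=1140 g(20,16)=190 g(20,18)=20 g(20,20)=1
t=21: g(21,-3)=177650 g(21,-1)=298452 g(21,1)=332367 g(21,3)=287945 g(21,5)=202160 g(21,7)=116070 g(21,9)=54243 g(21,11)=20348 g(21,13)=5985 g(21,15)=1330 g(21,17)=210 g(21,19)=21 g(21,21)=1
t=22: g(22,-4)=177650 g(22,-2)=476102 g(22,0)=630819 g(22,2)=620312 g(22,4)=490105 g(22,6)=318230 g(22,8)=170313 g(22,10)=74591 g(22,12)=26333 g(22,14)=7315 g(22,16)=1540 g(22,18)=231 g(22,20)=22 g(22,22)=1
t=23: g(23,-3)=653752 g(23,-1)=1106921 g(23,1)=1251131 g(23,3)=1110417 g(23,5)=808335 g(23,7)=488543 g(23,9)=244904 g(23,11)=100924 g(23,13)=33648 g(23,15)=8855 g(23,17)=1771 g(23,19)=253 g(23,21)=23 g(23,23)=1
Paths never hitting -5: Σ_s g(23,s) = 5809478
Paths hitting -5: 2^23 - 5809478 = 2579130
P = 2579130/8388608 = 1289565/4194304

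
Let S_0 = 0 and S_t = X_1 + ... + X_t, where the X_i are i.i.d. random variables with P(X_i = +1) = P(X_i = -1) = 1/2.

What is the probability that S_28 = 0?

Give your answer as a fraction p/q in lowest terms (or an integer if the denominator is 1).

Answer: 5014575/33554432

Derivation:
To return to 0 after 28 steps: need exactly 14 steps of +1 and 14 of -1.
Favorable paths: C(28,14) = 40116600
Total paths: 2^28 = 268435456
P = 40116600/268435456 = 5014575/33554432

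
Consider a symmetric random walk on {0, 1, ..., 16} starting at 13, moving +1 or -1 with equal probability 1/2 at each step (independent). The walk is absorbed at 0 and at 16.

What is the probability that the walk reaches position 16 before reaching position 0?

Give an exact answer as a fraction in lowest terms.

Symmetric walk (p = 1/2): the harmonic-function argument gives P(hit 16 before 0 | start at 13) = a/N.
P = 13/16 = 13/16

Answer: 13/16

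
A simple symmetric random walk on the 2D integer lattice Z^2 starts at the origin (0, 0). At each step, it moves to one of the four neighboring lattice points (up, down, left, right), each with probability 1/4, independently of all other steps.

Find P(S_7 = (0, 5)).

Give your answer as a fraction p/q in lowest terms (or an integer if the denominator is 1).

Let h be the number of horizontal steps (so 7-h are vertical). To end at (0,5) need (h+0)/2 right-steps and ((7-h)+5)/2 up-steps.
Sum over h with 0 ≤ h ≤ 2, h ≡ 0 (mod 2), 7-h ≡ 1 (mod 2):
h=0: C(7,0)·C(0,0)·C(7,6) = 1·1·7 = 7
h=2: C(7,2)·C(2,1)·C(5,5) = 21·2·1 = 42
Total favorable: 49
Total paths: 4^7 = 16384
P = 49/16384 = 49/16384

Answer: 49/16384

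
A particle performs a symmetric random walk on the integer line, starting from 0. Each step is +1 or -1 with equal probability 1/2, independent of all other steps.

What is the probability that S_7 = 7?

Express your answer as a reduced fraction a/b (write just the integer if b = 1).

To reach position 7 after 7 steps: need 7 steps of +1 and 0 of -1.
Favorable paths: C(7,7) = 1
Total paths: 2^7 = 128
P = 1/128 = 1/128

Answer: 1/128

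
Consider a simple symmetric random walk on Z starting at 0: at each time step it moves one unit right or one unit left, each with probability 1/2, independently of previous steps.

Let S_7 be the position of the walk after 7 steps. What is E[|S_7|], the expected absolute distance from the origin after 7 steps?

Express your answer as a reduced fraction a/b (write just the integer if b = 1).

Answer: 35/16

Derivation:
S_7 takes values m ≡ 1 (mod 2) with |m| ≤ 7; P(S_7=m) = C(7,(7+m)/2)/2^7.
Total paths: 2^7 = 128
Distribution: P(S=-7)=1/128, P(S=-5)=7/128, P(S=-3)=21/128, P(S=-1)=35/128, P(S=1)=35/128, P(S=3)=21/128, P(S=5)=7/128, P(S=7)=1/128
E[|S_7|] = Σ_m |m|·P(S_7=m) = 280/128 = 35/16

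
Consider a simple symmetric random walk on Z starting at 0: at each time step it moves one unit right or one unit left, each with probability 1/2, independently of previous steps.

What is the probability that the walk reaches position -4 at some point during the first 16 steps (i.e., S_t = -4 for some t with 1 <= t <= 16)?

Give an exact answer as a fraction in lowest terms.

Count via complement. Let g(t,s) = #length-t paths at position s with S_1..S_t all ≠ -4.
g(t,s) = g(t-1,s-1) + g(t-1,s+1) for s ≠ -4; g(t,-4) = 0.
t=0: g(0,0)=1
t=1: g(1,-1)=1 g(1,1)=1
t=2: g(2,-2)=1 g(2,0)=2 g(2,2)=1
t=3: g(3,-3)=1 g(3,-1)=3 g(3,1)=3 g(3,3)=1
t=4: g(4,-2)=4 g(4,0)=6 g(4,2)=4 g(4,4)=1
t=5: g(5,-3)=4 g(5,-1)=10 g(5,1)=10 g(5,3)=5 g(5,5)=1
t=6: g(6,-2)=14 g(6,0)=20 g(6,2)=15 g(6,4)=6 g(6,6)=1
t=7: g(7,-3)=14 g(7,-1)=34 g(7,1)=35 g(7,3)=21 g(7,5)=7 g(7,7)=1
t=8: g(8,-2)=48 g(8,0)=69 g(8,2)=56 g(8,4)=28 g(8,6)=8 g(8,8)=1
t=9: g(9,-3)=48 g(9,-1)=117 g(9,1)=125 g(9,3)=84 g(9,5)=36 g(9,7)=9 g(9,9)=1
t=10: g(10,-2)=165 g(10,0)=242 g(10,2)=209 g(10,4)=120 g(10,6)=45 g(10,8)=10 g(10,10)=1
t=11: g(11,-3)=165 g(11,-1)=407 g(11,1)=451 g(11,3)=329 g(11,5)=165 g(11,7)=55 g(11,9)=11 g(11,11)=1
t=12: g(12,-2)=572 g(12,0)=858 g(12,2)=780 g(12,4)=494 g(12,6)=220 g(12,8)=66 g(12,10)=12 g(12,12)=1
t=13: g(13,-3)=572 g(13,-1)=1430 g(13,1)=1638 g(13,3)=1274 g(13,5)=714 g(13,7)=286 g(13,9)=78 g(13,11)=13 g(13,13)=1
t=14: g(14,-2)=2002 g(14,0)=3068 g(14,2)=2912 g(14,4)=1988 g(14,6)=1000 g(14,8)=364 g(14,10)=91 g(14,12)=14 g(14,14)=1
t=15: g(15,-3)=2002 g(15,-1)=5070 g(15,1)=5980 g(15,3)=4900 g(15,5)=2988 g(15,7)=1364 g(15,9)=455 g(15,11)=105 g(15,13)=15 g(15,15)=1
t=16: g(16,-2)=7072 g(16,0)=11050 g(16,2)=10880 g(16,4)=7888 g(16,6)=4352 g(16,8)=1819 g(16,10)=560 g(16,12)=120 g(16,14)=16 g(16,16)=1
Paths never hitting -4: Σ_s g(16,s) = 43758
Paths hitting -4: 2^16 - 43758 = 21778
P = 21778/65536 = 10889/32768

Answer: 10889/32768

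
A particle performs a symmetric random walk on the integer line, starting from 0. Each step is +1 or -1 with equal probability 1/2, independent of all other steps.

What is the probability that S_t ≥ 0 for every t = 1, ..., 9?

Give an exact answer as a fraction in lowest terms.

Answer: 63/256

Derivation:
Let f(t,s) = #length-t paths at position s with S_1..S_t all ≥ 0.
f(t,s) = f(t-1,s-1) + f(t-1,s+1) for s ≥ 0; f(t,s) = 0 for s < 0.
t=0: f(0,0)=1
t=1: f(1,1)=1
t=2: f(2,0)=1 f(2,2)=1
t=3: f(3,1)=2 f(3,3)=1
t=4: f(4,0)=2 f(4,2)=3 f(4,4)=1
t=5: f(5,1)=5 f(5,3)=4 f(5,5)=1
t=6: f(6,0)=5 f(6,2)=9 f(6,4)=5 f(6,6)=1
t=7: f(7,1)=14 f(7,3)=14 f(7,5)=6 f(7,7)=1
t=8: f(8,0)=14 f(8,2)=28 f(8,4)=20 f(8,6)=7 f(8,8)=1
t=9: f(9,1)=42 f(9,3)=48 f(9,5)=27 f(9,7)=8 f(9,9)=1
Σ_s f(9,s) = 126
P = 126/512 = 63/256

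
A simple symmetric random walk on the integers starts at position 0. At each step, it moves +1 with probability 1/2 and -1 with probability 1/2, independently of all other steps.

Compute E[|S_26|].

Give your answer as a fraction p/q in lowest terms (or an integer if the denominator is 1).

Answer: 16900975/4194304

Derivation:
S_26 takes values m ≡ 0 (mod 2) with |m| ≤ 26; P(S_26=m) = C(26,(26+m)/2)/2^26.
Total paths: 2^26 = 67108864
Distribution: P(S=-26)=1/67108864, P(S=-24)=26/67108864, P(S=-22)=325/67108864, P(S=-20)=2600/67108864, P(S=-18)=14950/67108864, P(S=-16)=65780/67108864, P(S=-14)=230230/67108864, P(S=-12)=657800/67108864, P(S=-10)=1562275/67108864, P(S=-8)=3124550/67108864, P(S=-6)=5311735/67108864, P(S=-4)=7726160/67108864, P(S=-2)=9657700/67108864, P(S=0)=10400600/67108864, P(S=2)=9657700/67108864, P(S=4)=7726160/67108864, P(S=6)=5311735/67108864, P(S=8)=3124550/67108864, P(S=10)=1562275/67108864, P(S=12)=657800/67108864, P(S=14)=230230/67108864, P(S=16)=65780/67108864, P(S=18)=14950/67108864, P(S=20)=2600/67108864, P(S=22)=325/67108864, P(S=24)=26/67108864, P(S=26)=1/67108864
E[|S_26|] = Σ_m |m|·P(S_26=m) = 270415600/67108864 = 16900975/4194304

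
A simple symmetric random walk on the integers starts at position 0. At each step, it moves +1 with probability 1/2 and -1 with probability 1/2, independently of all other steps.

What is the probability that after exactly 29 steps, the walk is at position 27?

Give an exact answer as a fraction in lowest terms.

Answer: 29/536870912

Derivation:
To reach position 27 after 29 steps: need 28 steps of +1 and 1 of -1.
Favorable paths: C(29,28) = 29
Total paths: 2^29 = 536870912
P = 29/536870912 = 29/536870912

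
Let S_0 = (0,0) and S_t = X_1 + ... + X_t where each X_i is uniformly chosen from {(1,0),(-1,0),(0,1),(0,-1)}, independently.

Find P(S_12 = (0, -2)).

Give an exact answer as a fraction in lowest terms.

Answer: 9801/262144

Derivation:
Let h be the number of horizontal steps (so 12-h are vertical). To end at (0,-2) need (h+0)/2 right-steps and ((12-h)-2)/2 up-steps.
Sum over h with 0 ≤ h ≤ 10, h ≡ 0 (mod 2), 12-h ≡ 0 (mod 2):
h=0: C(12,0)·C(0,0)·C(12,5) = 1·1·792 = 792
h=2: C(12,2)·C(2,1)·C(10,4) = 66·2·210 = 27720
h=4: C(12,4)·C(4,2)·C(8,3) = 495·6·56 = 166320
h=6: C(12,6)·C(6,3)·C(6,2) = 924·20·15 = 277200
h=8: C(12,8)·C(8,4)·C(4,1) = 495·70·4 = 138600
h=10: C(12,10)·C(10,5)·C(2,0) = 66·252·1 = 16632
Total favorable: 627264
Total paths: 4^12 = 16777216
P = 627264/16777216 = 9801/262144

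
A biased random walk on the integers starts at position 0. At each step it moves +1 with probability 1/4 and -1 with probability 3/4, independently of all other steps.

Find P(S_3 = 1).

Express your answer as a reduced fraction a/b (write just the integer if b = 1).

To reach position 1 after 3 steps: need 2 steps of +1 and 1 step of -1.
Number of such sequences: C(3,2) = 3
Each has probability (1/4)^2 · (3/4)^1 = 3/64
P = 3 · 3/64 = 9/64

Answer: 9/64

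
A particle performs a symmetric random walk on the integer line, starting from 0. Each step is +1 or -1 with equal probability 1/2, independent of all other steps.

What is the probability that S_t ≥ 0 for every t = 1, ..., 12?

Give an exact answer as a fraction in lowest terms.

Let f(t,s) = #length-t paths at position s with S_1..S_t all ≥ 0.
f(t,s) = f(t-1,s-1) + f(t-1,s+1) for s ≥ 0; f(t,s) = 0 for s < 0.
t=0: f(0,0)=1
t=1: f(1,1)=1
t=2: f(2,0)=1 f(2,2)=1
t=3: f(3,1)=2 f(3,3)=1
t=4: f(4,0)=2 f(4,2)=3 f(4,4)=1
t=5: f(5,1)=5 f(5,3)=4 f(5,5)=1
t=6: f(6,0)=5 f(6,2)=9 f(6,4)=5 f(6,6)=1
t=7: f(7,1)=14 f(7,3)=14 f(7,5)=6 f(7,7)=1
t=8: f(8,0)=14 f(8,2)=28 f(8,4)=20 f(8,6)=7 f(8,8)=1
t=9: f(9,1)=42 f(9,3)=48 f(9,5)=27 f(9,7)=8 f(9,9)=1
t=10: f(10,0)=42 f(10,2)=90 f(10,4)=75 f(10,6)=35 f(10,8)=9 f(10,10)=1
t=11: f(11,1)=132 f(11,3)=165 f(11,5)=110 f(11,7)=44 f(11,9)=10 f(11,11)=1
t=12: f(12,0)=132 f(12,2)=297 f(12,4)=275 f(12,6)=154 f(12,8)=54 f(12,10)=11 f(12,12)=1
Σ_s f(12,s) = 924
P = 924/4096 = 231/1024

Answer: 231/1024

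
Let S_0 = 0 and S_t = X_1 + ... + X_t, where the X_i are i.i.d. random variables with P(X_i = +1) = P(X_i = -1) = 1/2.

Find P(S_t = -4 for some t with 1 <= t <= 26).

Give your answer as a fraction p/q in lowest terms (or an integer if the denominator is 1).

Answer: 1854169/4194304

Derivation:
Count via complement. Let g(t,s) = #length-t paths at position s with S_1..S_t all ≠ -4.
g(t,s) = g(t-1,s-1) + g(t-1,s+1) for s ≠ -4; g(t,-4) = 0.
t=0: g(0,0)=1
t=1: g(1,-1)=1 g(1,1)=1
t=2: g(2,-2)=1 g(2,0)=2 g(2,2)=1
t=3: g(3,-3)=1 g(3,-1)=3 g(3,1)=3 g(3,3)=1
t=4: g(4,-2)=4 g(4,0)=6 g(4,2)=4 g(4,4)=1
t=5: g(5,-3)=4 g(5,-1)=10 g(5,1)=10 g(5,3)=5 g(5,5)=1
t=6: g(6,-2)=14 g(6,0)=20 g(6,2)=15 g(6,4)=6 g(6,6)=1
t=7: g(7,-3)=14 g(7,-1)=34 g(7,1)=35 g(7,3)=21 g(7,5)=7 g(7,7)=1
t=8: g(8,-2)=48 g(8,0)=69 g(8,2)=56 g(8,4)=28 g(8,6)=8 g(8,8)=1
t=9: g(9,-3)=48 g(9,-1)=117 g(9,1)=125 g(9,3)=84 g(9,5)=36 g(9,7)=9 g(9,9)=1
t=10: g(10,-2)=165 g(10,0)=242 g(10,2)=209 g(10,4)=120 g(10,6)=45 g(10,8)=10 g(10,10)=1
t=11: g(11,-3)=165 g(11,-1)=407 g(11,1)=451 g(11,3)=329 g(11,5)=165 g(11,7)=55 g(11,9)=11 g(11,11)=1
t=12: g(12,-2)=572 g(12,0)=858 g(12,2)=780 g(12,4)=494 g(12,6)=220 g(12,8)=66 g(12,10)=12 g(12,12)=1
t=13: g(13,-3)=572 g(13,-1)=1430 g(13,1)=1638 g(13,3)=1274 g(13,5)=714 g(13,7)=286 g(13,9)=78 g(13,11)=13 g(13,13)=1
t=14: g(14,-2)=2002 g(14,0)=3068 g(14,2)=2912 g(14,4)=1988 g(14,6)=1000 g(14,8)=364 g(14,10)=91 g(14,12)=14 g(14,14)=1
t=15: g(15,-3)=2002 g(15,-1)=5070 g(15,1)=5980 g(15,3)=4900 g(15,5)=2988 g(15,7)=1364 g(15,9)=455 g(15,11)=105 g(15,13)=15 g(15,15)=1
t=16: g(16,-2)=7072 g(16,0)=11050 g(16,2)=10880 g(16,4)=7888 g(16,6)=4352 g(16,8)=1819 g(16,10)=560 g(16,12)=120 g(16,14)=16 g(16,16)=1
t=17: g(17,-3)=7072 g(17,-1)=18122 g(17,1)=21930 g(17,3)=18768 g(17,5)=12240 g(17,7)=6171 g(17,9)=2379 g(17,11)=680 g(17,13)=136 g(17,15)=17 g(17,17)=1
t=18: g(18,-2)=25194 g(18,0)=40052 g(18,2)=40698 g(18,4)=31008 g(18,6)=18411 g(18,8)=8550 g(18,10)=3059 g(18,12)=816 g(18,14)=153 g(18,16)=18 g(18,18)=1
t=19: g(19,-3)=25194 g(19,-1)=65246 g(19,1)=80750 g(19,3)=71706 g(19,5)=49419 g(19,7)=26961 g(19,9)=11609 g(19,11)=3875 g(19,13)=969 g(19,15)=171 g(19,17)=19 g(19,19)=1
t=20: g(20,-2)=90440 g(20,0)=145996 g(20,2)=152456 g(20,4)=121125 g(20,6)=76380 g(20,8)=38570 g(20,10)=15484 g(20,12)=4844 g(20,14)=1140 g(20,16)=190 g(20,18)=20 g(20,20)=1
t=21: g(21,-3)=90440 g(21,-1)=236436 g(21,1)=298452 g(21,3)=273581 g(21,5)=197505 g(21,7)=114950 g(21,9)=54054 g(21,11)=20328 g(21,13)=5984 g(21,15)=1330 g(21,17)=210 g(21,19)=21 g(21,21)=1
t=22: g(22,-2)=326876 g(22,0)=534888 g(22,2)=572033 g(22,4)=471086 g(22,6)=312455 g(22,8)=169004 g(22,10)=74382 g(22,12)=26312 g(22,14)=7314 g(22,16)=1540 g(22,18)=231 g(22,20)=22 g(22,22)=1
t=23: g(23,-3)=326876 g(23,-1)=861764 g(23,1)=1106921 g(23,3)=1043119 g(23,5)=783541 g(23,7)=481459 g(23,9)=243386 g(23,11)=100694 g(23,13)=33626 g(23,15)=8854 g(23,17)=1771 g(23,19)=253 g(23,21)=23 g(23,23)=1
t=24: g(24,-2)=1188640 g(24,0)=1968685 g(24,2)=2150040 g(24,4)=1826660 g(24,6)=1265000 g(24,8)=724845 g(24,10)=344080 g(24,12)=134320 g(24,14)=42480 g(24,16)=10625 g(24,18)=2024 g(24,20)=276 g(24,22)=24 g(24,24)=1
t=25: g(25,-3)=1188640 g(25,-1)=3157325 g(25,1)=4118725 g(25,3)=3976700 g(25,5)=3091660 g(25,7)=1989845 g(25,9)=1068925 g(25,11)=478400 g(25,13)=176800 g(25,15)=53105 g(25,17)=12649 g(25,19)=2300 g(25,21)=300 g(25,23)=25 g(25,25)=1
t=26: g(26,-2)=4345965 g(26,0)=7276050 g(26,2)=8095425 g(26,4)=7068360 g(26,6)=5081505 g(26,8)=3058770 g(26,10)=1547325 g(26,12)=655200 g(26,14)=229905 g(26,16)=65754 g(26,18)=14949 g(26,20)=2600 g(26,22)=325 g(26,24)=26 g(26,26)=1
Paths never hitting -4: Σ_s g(26,s) = 37442160
Paths hitting -4: 2^26 - 37442160 = 29666704
P = 29666704/67108864 = 1854169/4194304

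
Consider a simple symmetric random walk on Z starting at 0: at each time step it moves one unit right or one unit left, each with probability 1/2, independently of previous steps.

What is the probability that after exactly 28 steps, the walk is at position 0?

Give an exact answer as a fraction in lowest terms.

Answer: 5014575/33554432

Derivation:
To return to 0 after 28 steps: need exactly 14 steps of +1 and 14 of -1.
Favorable paths: C(28,14) = 40116600
Total paths: 2^28 = 268435456
P = 40116600/268435456 = 5014575/33554432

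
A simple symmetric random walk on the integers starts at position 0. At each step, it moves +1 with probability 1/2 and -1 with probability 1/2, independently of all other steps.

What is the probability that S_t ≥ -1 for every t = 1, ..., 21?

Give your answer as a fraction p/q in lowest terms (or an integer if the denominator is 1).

Answer: 88179/262144

Derivation:
Let f(t,s) = #length-t paths at position s with S_1..S_t all ≥ -1.
f(t,s) = f(t-1,s-1) + f(t-1,s+1) for s ≥ -1; f(t,s) = 0 for s < -1.
t=0: f(0,0)=1
t=1: f(1,-1)=1 f(1,1)=1
t=2: f(2,0)=2 f(2,2)=1
t=3: f(3,-1)=2 f(3,1)=3 f(3,3)=1
t=4: f(4,0)=5 f(4,2)=4 f(4,4)=1
t=5: f(5,-1)=5 f(5,1)=9 f(5,3)=5 f(5,5)=1
t=6: f(6,0)=14 f(6,2)=14 f(6,4)=6 f(6,6)=1
t=7: f(7,-1)=14 f(7,1)=28 f(7,3)=20 f(7,5)=7 f(7,7)=1
t=8: f(8,0)=42 f(8,2)=48 f(8,4)=27 f(8,6)=8 f(8,8)=1
t=9: f(9,-1)=42 f(9,1)=90 f(9,3)=75 f(9,5)=35 f(9,7)=9 f(9,9)=1
t=10: f(10,0)=132 f(10,2)=165 f(10,4)=110 f(10,6)=44 f(10,8)=10 f(10,10)=1
t=11: f(11,-1)=132 f(11,1)=297 f(11,3)=275 f(11,5)=154 f(11,7)=54 f(11,9)=11 f(11,11)=1
t=12: f(12,0)=429 f(12,2)=572 f(12,4)=429 f(12,6)=208 f(12,8)=65 f(12,10)=12 f(12,12)=1
t=13: f(13,-1)=429 f(13,1)=1001 f(13,3)=1001 f(13,5)=637 f(13,7)=273 f(13,9)=77 f(13,11)=13 f(13,13)=1
t=14: f(14,0)=1430 f(14,2)=2002 f(14,4)=1638 f(14,6)=910 f(14,8)=350 f(14,10)=90 f(14,12)=14 f(14,14)=1
t=15: f(15,-1)=1430 f(15,1)=3432 f(15,3)=3640 f(15,5)=2548 f(15,7)=1260 f(15,9)=440 f(15,11)=104 f(15,13)=15 f(15,15)=1
t=16: f(16,0)=4862 f(16,2)=7072 f(16,4)=6188 f(16,6)=3808 f(16,8)=1700 f(16,10)=544 f(16,12)=119 f(16,14)=16 f(16,16)=1
t=17: f(17,-1)=4862 f(17,1)=11934 f(17,3)=13260 f(17,5)=9996 f(17,7)=5508 f(17,9)=2244 f(17,11)=663 f(17,13)=135 f(17,15)=17 f(17,17)=1
t=18: f(18,0)=16796 f(18,2)=25194 f(18,4)=23256 f(18,6)=15504 f(18,8)=7752 f(18,10)=2907 f(18,12)=798 f(18,14)=152 f(18,16)=18 f(18,18)=1
t=19: f(19,-1)=16796 f(19,1)=41990 f(19,3)=48450 f(19,5)=38760 f(19,7)=23256 f(19,9)=10659 f(19,11)=3705 f(19,13)=950 f(19,15)=170 f(19,17)=19 f(19,19)=1
t=20: f(20,0)=58786 f(20,2)=90440 f(20,4)=87210 f(20,6)=62016 f(20,8)=33915 f(20,10)=14364 f(20,12)=4655 f(20,14)=1120 f(20,16)=189 f(20,18)=20 f(20,20)=1
t=21: f(21,-1)=58786 f(21,1)=149226 f(21,3)=177650 f(21,5)=149226 f(21,7)=95931 f(21,9)=48279 f(21,11)=19019 f(21,13)=5775 f(21,15)=1309 f(21,17)=209 f(21,19)=21 f(21,21)=1
Σ_s f(21,s) = 705432
P = 705432/2097152 = 88179/262144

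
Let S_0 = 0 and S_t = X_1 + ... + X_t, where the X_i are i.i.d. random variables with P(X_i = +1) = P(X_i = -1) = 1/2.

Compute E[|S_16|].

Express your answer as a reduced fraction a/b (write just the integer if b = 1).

Answer: 6435/2048

Derivation:
S_16 takes values m ≡ 0 (mod 2) with |m| ≤ 16; P(S_16=m) = C(16,(16+m)/2)/2^16.
Total paths: 2^16 = 65536
Distribution: P(S=-16)=1/65536, P(S=-14)=16/65536, P(S=-12)=120/65536, P(S=-10)=560/65536, P(S=-8)=1820/65536, P(S=-6)=4368/65536, P(S=-4)=8008/65536, P(S=-2)=11440/65536, P(S=0)=12870/65536, P(S=2)=11440/65536, P(S=4)=8008/65536, P(S=6)=4368/65536, P(S=8)=1820/65536, P(S=10)=560/65536, P(S=12)=120/65536, P(S=14)=16/65536, P(S=16)=1/65536
E[|S_16|] = Σ_m |m|·P(S_16=m) = 205920/65536 = 6435/2048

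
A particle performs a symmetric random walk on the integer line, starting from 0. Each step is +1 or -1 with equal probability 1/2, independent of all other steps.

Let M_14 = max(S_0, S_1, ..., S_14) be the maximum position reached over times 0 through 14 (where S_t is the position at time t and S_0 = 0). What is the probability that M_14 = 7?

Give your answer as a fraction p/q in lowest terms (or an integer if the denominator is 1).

Answer: 91/4096

Derivation:
Let M_14 = max(S_0,...,S_14). Use the reflection principle: for j ≥ 1, #{paths with M_14 ≥ j} = #{S_14 ≥ j} + #{S_14 ≥ j+1}.
By reflection, #{M_14 ≥ 7} = #{S_14 ≥ 7} + #{S_14 ≥ 8} = 470 + 470 = 940.
#{M_14 ≥ 8} = #{S_14 ≥ 8} + #{S_14 ≥ 9} = 470 + 106 = 576.
#{M_14 = 7} = 940 - 576 = 364.
P(M_14 = 7) = 364/16384 = 91/4096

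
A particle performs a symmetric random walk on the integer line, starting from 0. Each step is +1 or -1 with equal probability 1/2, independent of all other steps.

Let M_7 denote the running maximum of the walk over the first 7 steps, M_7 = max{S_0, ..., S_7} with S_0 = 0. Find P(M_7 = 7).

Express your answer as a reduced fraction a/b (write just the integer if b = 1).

Let M_7 = max(S_0,...,S_7). Use the reflection principle: for j ≥ 1, #{paths with M_7 ≥ j} = #{S_7 ≥ j} + #{S_7 ≥ j+1}.
By reflection, #{M_7 ≥ 7} = #{S_7 ≥ 7} + #{S_7 ≥ 8} = 1 + 0 = 1.
#{M_7 ≥ 8} = #{S_7 ≥ 8} + #{S_7 ≥ 9} = 0 + 0 = 0.
#{M_7 = 7} = 1 - 0 = 1.
P(M_7 = 7) = 1/128 = 1/128

Answer: 1/128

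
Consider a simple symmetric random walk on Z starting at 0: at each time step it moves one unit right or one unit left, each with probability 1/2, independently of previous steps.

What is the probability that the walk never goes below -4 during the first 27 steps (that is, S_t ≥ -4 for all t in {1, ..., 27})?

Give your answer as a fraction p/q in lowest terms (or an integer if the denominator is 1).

Answer: 87922215/134217728

Derivation:
Let f(t,s) = #length-t paths at position s with S_1..S_t all ≥ -4.
f(t,s) = f(t-1,s-1) + f(t-1,s+1) for s ≥ -4; f(t,s) = 0 for s < -4.
t=0: f(0,0)=1
t=1: f(1,-1)=1 f(1,1)=1
t=2: f(2,-2)=1 f(2,0)=2 f(2,2)=1
t=3: f(3,-3)=1 f(3,-1)=3 f(3,1)=3 f(3,3)=1
t=4: f(4,-4)=1 f(4,-2)=4 f(4,0)=6 f(4,2)=4 f(4,4)=1
t=5: f(5,-3)=5 f(5,-1)=10 f(5,1)=10 f(5,3)=5 f(5,5)=1
t=6: f(6,-4)=5 f(6,-2)=15 f(6,0)=20 f(6,2)=15 f(6,4)=6 f(6,6)=1
t=7: f(7,-3)=20 f(7,-1)=35 f(7,1)=35 f(7,3)=21 f(7,5)=7 f(7,7)=1
t=8: f(8,-4)=20 f(8,-2)=55 f(8,0)=70 f(8,2)=56 f(8,4)=28 f(8,6)=8 f(8,8)=1
t=9: f(9,-3)=75 f(9,-1)=125 f(9,1)=126 f(9,3)=84 f(9,5)=36 f(9,7)=9 f(9,9)=1
t=10: f(10,-4)=75 f(10,-2)=200 f(10,0)=251 f(10,2)=210 f(10,4)=120 f(10,6)=45 f(10,8)=10 f(10,10)=1
t=11: f(11,-3)=275 f(11,-1)=451 f(11,1)=461 f(11,3)=330 f(11,5)=165 f(11,7)=55 f(11,9)=11 f(11,11)=1
t=12: f(12,-4)=275 f(12,-2)=726 f(12,0)=912 f(12,2)=791 f(12,4)=495 f(12,6)=220 f(12,8)=66 f(12,10)=12 f(12,12)=1
t=13: f(13,-3)=1001 f(13,-1)=1638 f(13,1)=1703 f(13,3)=1286 f(13,5)=715 f(13,7)=286 f(13,9)=78 f(13,11)=13 f(13,13)=1
t=14: f(14,-4)=1001 f(14,-2)=2639 f(14,0)=3341 f(14,2)=2989 f(14,4)=2001 f(14,6)=1001 f(14,8)=364 f(14,10)=91 f(14,12)=14 f(14,14)=1
t=15: f(15,-3)=3640 f(15,-1)=5980 f(15,1)=6330 f(15,3)=4990 f(15,5)=3002 f(15,7)=1365 f(15,9)=455 f(15,11)=105 f(15,13)=15 f(15,15)=1
t=16: f(16,-4)=3640 f(16,-2)=9620 f(16,0)=12310 f(16,2)=11320 f(16,4)=7992 f(16,6)=4367 f(16,8)=1820 f(16,10)=560 f(16,12)=120 f(16,14)=16 f(16,16)=1
t=17: f(17,-3)=13260 f(17,-1)=21930 f(17,1)=23630 f(17,3)=19312 f(17,5)=12359 f(17,7)=6187 f(17,9)=2380 f(17,11)=680 f(17,13)=136 f(17,15)=17 f(17,17)=1
t=18: f(18,-4)=13260 f(18,-2)=35190 f(18,0)=45560 f(18,2)=42942 f(18,4)=31671 f(18,6)=18546 f(18,8)=8567 f(18,10)=3060 f(18,12)=816 f(18,14)=153 f(18,16)=18 f(18,18)=1
t=19: f(19,-3)=48450 f(19,-1)=80750 f(19,1)=88502 f(19,3)=74613 f(19,5)=50217 f(19,7)=27113 f(19,9)=11627 f(19,11)=3876 f(19,13)=969 f(19,15)=171 f(19,17)=19 f(19,19)=1
t=20: f(20,-4)=48450 f(20,-2)=129200 f(20,0)=169252 f(20,2)=163115 f(20,4)=124830 f(20,6)=77330 f(20,8)=38740 f(20,10)=15503 f(20,12)=4845 f(20,14)=1140 f(20,16)=190 f(20,18)=20 f(20,20)=1
t=21: f(21,-3)=177650 f(21,-1)=298452 f(21,1)=332367 f(21,3)=287945 f(21,5)=202160 f(21,7)=116070 f(21,9)=54243 f(21,11)=20348 f(21,13)=5985 f(21,15)=1330 f(21,17)=210 f(21,19)=21 f(21,21)=1
t=22: f(22,-4)=177650 f(22,-2)=476102 f(22,0)=630819 f(22,2)=620312 f(22,4)=490105 f(22,6)=318230 f(22,8)=170313 f(22,10)=74591 f(22,12)=26333 f(22,14)=7315 f(22,16)=1540 f(22,18)=231 f(22,20)=22 f(22,22)=1
t=23: f(23,-3)=653752 f(23,-1)=1106921 f(23,1)=1251131 f(23,3)=1110417 f(23,5)=808335 f(23,7)=488543 f(23,9)=244904 f(23,11)=100924 f(23,13)=33648 f(23,15)=8855 f(23,17)=1771 f(23,19)=253 f(23,21)=23 f(23,23)=1
t=24: f(24,-4)=653752 f(24,-2)=1760673 f(24,0)=2358052 f(24,2)=2361548 f(24,4)=1918752 f(24,6)=1296878 f(24,8)=733447 f(24,10)=345828 f(24,12)=134572 f(24,14)=42503 f(24,16)=10626 f(24,18)=2024 f(24,20)=276 f(24,22)=24 f(24,24)=1
t=25: f(25,-3)=2414425 f(25,-1)=4118725 f(25,1)=4719600 f(25,3)=4280300 f(25,5)=3215630 f(25,7)=2030325 f(25,9)=1079275 f(25,11)=480400 f(25,13)=177075 f(25,15)=53129 f(25,17)=12650 f(25,19)=2300 f(25,21)=300 f(25,23)=25 f(25,25)=1
t=26: f(26,-4)=2414425 f(26,-2)=6533150 f(26,0)=8838325 f(26,2)=8999900 f(26,4)=7495930 f(26,6)=5245955 f(26,8)=3109600 f(26,10)=1559675 f(26,12)=657475 f(26,14)=230204 f(26,16)=65779 f(26,18)=14950 f(26,20)=2600 f(26,22)=325 f(26,24)=26 f(26,26)=1
t=27: f(27,-3)=8947575 f(27,-1)=15371475 f(27,1)=17838225 f(27,3)=16495830 f(27,5)=12741885 f(27,7)=8355555 f(27,9)=4669275 f(27,11)=2217150 f(27,13)=887679 f(27,15)=295983 f(27,17)=80729 f(27,19)=17550 f(27,21)=2925 f(27,23)=351 f(27,25)=27 f(27,27)=1
Σ_s f(27,s) = 87922215
P = 87922215/134217728 = 87922215/134217728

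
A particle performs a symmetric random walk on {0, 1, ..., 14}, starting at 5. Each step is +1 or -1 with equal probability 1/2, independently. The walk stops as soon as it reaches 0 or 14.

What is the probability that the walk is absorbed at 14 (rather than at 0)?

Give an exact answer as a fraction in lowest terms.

Answer: 5/14

Derivation:
Symmetric walk (p = 1/2): the harmonic-function argument gives P(hit 14 before 0 | start at 5) = a/N.
P = 5/14 = 5/14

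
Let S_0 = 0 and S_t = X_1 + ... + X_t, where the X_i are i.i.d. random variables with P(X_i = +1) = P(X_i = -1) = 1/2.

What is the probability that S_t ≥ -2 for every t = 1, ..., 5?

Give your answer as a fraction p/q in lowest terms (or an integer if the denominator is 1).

Answer: 25/32

Derivation:
Let f(t,s) = #length-t paths at position s with S_1..S_t all ≥ -2.
f(t,s) = f(t-1,s-1) + f(t-1,s+1) for s ≥ -2; f(t,s) = 0 for s < -2.
t=0: f(0,0)=1
t=1: f(1,-1)=1 f(1,1)=1
t=2: f(2,-2)=1 f(2,0)=2 f(2,2)=1
t=3: f(3,-1)=3 f(3,1)=3 f(3,3)=1
t=4: f(4,-2)=3 f(4,0)=6 f(4,2)=4 f(4,4)=1
t=5: f(5,-1)=9 f(5,1)=10 f(5,3)=5 f(5,5)=1
Σ_s f(5,s) = 25
P = 25/32 = 25/32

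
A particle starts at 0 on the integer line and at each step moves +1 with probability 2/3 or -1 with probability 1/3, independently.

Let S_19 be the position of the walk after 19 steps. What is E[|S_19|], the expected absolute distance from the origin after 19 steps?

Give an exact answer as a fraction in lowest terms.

Answer: 2556256903/387420489

Derivation:
S_19 takes values m ≡ 1 (mod 2) with |m| ≤ 19; P(S_19=m) = C(19,(19+m)/2) · (2/3)^((19+m)/2) · (1/3)^((19-m)/2).
Distribution: P(S=-19)=1/1162261467, P(S=-17)=38/1162261467, P(S=-15)=76/129140163, P(S=-13)=2584/387420489, P(S=-11)=20672/387420489, P(S=-9)=41344/129140163, P(S=-7)=578816/387420489, P(S=-5)=2149888/387420489, P(S=-3)=2149888/129140163, P(S=-1)=47297536/1162261467, P(S=1)=94595072/1162261467, P(S=3)=17199104/129140163, P(S=5)=68796416/387420489, P(S=7)=74088448/387420489, P(S=9)=21168128/129140163, P(S=11)=42336256/387420489, P(S=13)=21168128/387420489, P(S=15)=2490368/129140163, P(S=17)=4980736/1162261467, P(S=19)=524288/1162261467
E[|S_19|] = Σ_m |m|·P(S_19=m) = 2556256903/387420489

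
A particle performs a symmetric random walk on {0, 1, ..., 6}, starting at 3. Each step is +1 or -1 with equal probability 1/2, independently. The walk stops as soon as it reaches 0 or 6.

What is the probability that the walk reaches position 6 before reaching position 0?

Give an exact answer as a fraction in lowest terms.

Answer: 1/2

Derivation:
Symmetric walk (p = 1/2): the harmonic-function argument gives P(hit 6 before 0 | start at 3) = a/N.
P = 3/6 = 1/2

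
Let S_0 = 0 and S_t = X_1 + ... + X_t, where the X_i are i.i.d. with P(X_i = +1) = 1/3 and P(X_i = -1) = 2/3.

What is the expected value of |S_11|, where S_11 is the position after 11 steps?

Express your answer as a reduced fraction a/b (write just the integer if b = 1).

S_11 takes values m ≡ 1 (mod 2) with |m| ≤ 11; P(S_11=m) = C(11,(11+m)/2) · (1/3)^((11+m)/2) · (2/3)^((11-m)/2).
Distribution: P(S=-11)=2048/177147, P(S=-9)=11264/177147, P(S=-7)=28160/177147, P(S=-5)=14080/59049, P(S=-3)=14080/59049, P(S=-1)=9856/59049, P(S=1)=4928/59049, P(S=3)=1760/59049, P(S=5)=440/59049, P(S=7)=220/177147, P(S=9)=22/177147, P(S=11)=1/177147
E[|S_11|] = Σ_m |m|·P(S_11=m) = 242495/59049

Answer: 242495/59049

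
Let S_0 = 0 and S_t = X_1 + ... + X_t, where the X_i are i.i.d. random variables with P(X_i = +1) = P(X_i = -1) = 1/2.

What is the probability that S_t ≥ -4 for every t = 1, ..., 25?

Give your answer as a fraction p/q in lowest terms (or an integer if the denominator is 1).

Let f(t,s) = #length-t paths at position s with S_1..S_t all ≥ -4.
f(t,s) = f(t-1,s-1) + f(t-1,s+1) for s ≥ -4; f(t,s) = 0 for s < -4.
t=0: f(0,0)=1
t=1: f(1,-1)=1 f(1,1)=1
t=2: f(2,-2)=1 f(2,0)=2 f(2,2)=1
t=3: f(3,-3)=1 f(3,-1)=3 f(3,1)=3 f(3,3)=1
t=4: f(4,-4)=1 f(4,-2)=4 f(4,0)=6 f(4,2)=4 f(4,4)=1
t=5: f(5,-3)=5 f(5,-1)=10 f(5,1)=10 f(5,3)=5 f(5,5)=1
t=6: f(6,-4)=5 f(6,-2)=15 f(6,0)=20 f(6,2)=15 f(6,4)=6 f(6,6)=1
t=7: f(7,-3)=20 f(7,-1)=35 f(7,1)=35 f(7,3)=21 f(7,5)=7 f(7,7)=1
t=8: f(8,-4)=20 f(8,-2)=55 f(8,0)=70 f(8,2)=56 f(8,4)=28 f(8,6)=8 f(8,8)=1
t=9: f(9,-3)=75 f(9,-1)=125 f(9,1)=126 f(9,3)=84 f(9,5)=36 f(9,7)=9 f(9,9)=1
t=10: f(10,-4)=75 f(10,-2)=200 f(10,0)=251 f(10,2)=210 f(10,4)=120 f(10,6)=45 f(10,8)=10 f(10,10)=1
t=11: f(11,-3)=275 f(11,-1)=451 f(11,1)=461 f(11,3)=330 f(11,5)=165 f(11,7)=55 f(11,9)=11 f(11,11)=1
t=12: f(12,-4)=275 f(12,-2)=726 f(12,0)=912 f(12,2)=791 f(12,4)=495 f(12,6)=220 f(12,8)=66 f(12,10)=12 f(12,12)=1
t=13: f(13,-3)=1001 f(13,-1)=1638 f(13,1)=1703 f(13,3)=1286 f(13,5)=715 f(13,7)=286 f(13,9)=78 f(13,11)=13 f(13,13)=1
t=14: f(14,-4)=1001 f(14,-2)=2639 f(14,0)=3341 f(14,2)=2989 f(14,4)=2001 f(14,6)=1001 f(14,8)=364 f(14,10)=91 f(14,12)=14 f(14,14)=1
t=15: f(15,-3)=3640 f(15,-1)=5980 f(15,1)=6330 f(15,3)=4990 f(15,5)=3002 f(15,7)=1365 f(15,9)=455 f(15,11)=105 f(15,13)=15 f(15,15)=1
t=16: f(16,-4)=3640 f(16,-2)=9620 f(16,0)=12310 f(16,2)=11320 f(16,4)=7992 f(16,6)=4367 f(16,8)=1820 f(16,10)=560 f(16,12)=120 f(16,14)=16 f(16,16)=1
t=17: f(17,-3)=13260 f(17,-1)=21930 f(17,1)=23630 f(17,3)=19312 f(17,5)=12359 f(17,7)=6187 f(17,9)=2380 f(17,11)=680 f(17,13)=136 f(17,15)=17 f(17,17)=1
t=18: f(18,-4)=13260 f(18,-2)=35190 f(18,0)=45560 f(18,2)=42942 f(18,4)=31671 f(18,6)=18546 f(18,8)=8567 f(18,10)=3060 f(18,12)=816 f(18,14)=153 f(18,16)=18 f(18,18)=1
t=19: f(19,-3)=48450 f(19,-1)=80750 f(19,1)=88502 f(19,3)=74613 f(19,5)=50217 f(19,7)=27113 f(19,9)=11627 f(19,11)=3876 f(19,13)=969 f(19,15)=171 f(19,17)=19 f(19,19)=1
t=20: f(20,-4)=48450 f(20,-2)=129200 f(20,0)=169252 f(20,2)=163115 f(20,4)=124830 f(20,6)=77330 f(20,8)=38740 f(20,10)=15503 f(20,12)=4845 f(20,14)=1140 f(20,16)=190 f(20,18)=20 f(20,20)=1
t=21: f(21,-3)=177650 f(21,-1)=298452 f(21,1)=332367 f(21,3)=287945 f(21,5)=202160 f(21,7)=116070 f(21,9)=54243 f(21,11)=20348 f(21,13)=5985 f(21,15)=1330 f(21,17)=210 f(21,19)=21 f(21,21)=1
t=22: f(22,-4)=177650 f(22,-2)=476102 f(22,0)=630819 f(22,2)=620312 f(22,4)=490105 f(22,6)=318230 f(22,8)=170313 f(22,10)=74591 f(22,12)=26333 f(22,14)=7315 f(22,16)=1540 f(22,18)=231 f(22,20)=22 f(22,22)=1
t=23: f(23,-3)=653752 f(23,-1)=1106921 f(23,1)=1251131 f(23,3)=1110417 f(23,5)=808335 f(23,7)=488543 f(23,9)=244904 f(23,11)=100924 f(23,13)=33648 f(23,15)=8855 f(23,17)=1771 f(23,19)=253 f(23,21)=23 f(23,23)=1
t=24: f(24,-4)=653752 f(24,-2)=1760673 f(24,0)=2358052 f(24,2)=2361548 f(24,4)=1918752 f(24,6)=1296878 f(24,8)=733447 f(24,10)=345828 f(24,12)=134572 f(24,14)=42503 f(24,16)=10626 f(24,18)=2024 f(24,20)=276 f(24,22)=24 f(24,24)=1
t=25: f(25,-3)=2414425 f(25,-1)=4118725 f(25,1)=4719600 f(25,3)=4280300 f(25,5)=3215630 f(25,7)=2030325 f(25,9)=1079275 f(25,11)=480400 f(25,13)=177075 f(25,15)=53129 f(25,17)=12650 f(25,19)=2300 f(25,21)=300 f(25,23)=25 f(25,25)=1
Σ_s f(25,s) = 22584160
P = 22584160/33554432 = 705755/1048576

Answer: 705755/1048576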